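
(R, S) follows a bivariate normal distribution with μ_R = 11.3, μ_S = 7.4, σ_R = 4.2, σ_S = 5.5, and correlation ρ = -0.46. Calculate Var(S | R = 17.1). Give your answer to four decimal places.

23.8491

Var(S | R=x) = (1 − ρ²)·σ_S².
Var(S | R=17.1) = (5.5)²·(1 − (-0.46)²) = 30.25·0.7884 = 23.8491.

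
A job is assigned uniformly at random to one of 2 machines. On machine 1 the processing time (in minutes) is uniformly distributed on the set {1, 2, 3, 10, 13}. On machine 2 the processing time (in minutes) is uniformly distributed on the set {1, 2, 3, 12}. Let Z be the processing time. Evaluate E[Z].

103/20

E[Z | machine 1] = (1+2+3+10+13)/5 = 29/5.
E[Z | machine 2] = (1+2+3+12)/4 = 9/2.
E[Z] = (1/2)·(29/5) + (1/2)·(9/2) = 103/20.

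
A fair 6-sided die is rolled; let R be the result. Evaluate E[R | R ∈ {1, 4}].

5/2

P(R ∈ {1, 4}) = 1/3.
Σ over the event: 1·1/6 + 4·1/6 = 5/6.
E[R | R ∈ {1, 4}] = (5/6) / (1/3) = 5/2.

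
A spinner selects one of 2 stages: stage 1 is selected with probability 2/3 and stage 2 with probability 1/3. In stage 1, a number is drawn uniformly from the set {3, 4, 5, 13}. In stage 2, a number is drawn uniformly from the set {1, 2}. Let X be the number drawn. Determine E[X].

14/3

E[X | stage 1] = (3+4+5+13)/4 = 25/4.
E[X | stage 2] = (1+2)/2 = 3/2.
By the law of total expectation,
E[X] = (2/3)·(25/4) + (1/3)·(3/2) = 14/3.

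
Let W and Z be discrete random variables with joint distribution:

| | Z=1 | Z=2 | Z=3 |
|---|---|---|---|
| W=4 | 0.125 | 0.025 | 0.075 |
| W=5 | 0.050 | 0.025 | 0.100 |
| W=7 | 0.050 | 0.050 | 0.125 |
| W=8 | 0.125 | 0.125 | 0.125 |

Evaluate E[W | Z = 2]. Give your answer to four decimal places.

7.0000

P(Z = 2) = 0.225.
Σ W·P over the event = 4·(0.025) + 5·(0.025) + 7·(0.050) + 8·(0.125) = 1.575.
E[W | Z = 2] = (1.575) / (0.225) = 7.0000.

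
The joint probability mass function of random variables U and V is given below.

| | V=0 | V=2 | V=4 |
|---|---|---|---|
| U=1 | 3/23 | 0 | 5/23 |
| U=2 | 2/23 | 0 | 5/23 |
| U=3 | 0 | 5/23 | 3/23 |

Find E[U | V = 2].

P(V = 2) = 5/23.
Σ U·P over the event = 3·(5/23) = 15/23.
E[U | V = 2] = (15/23) / (5/23) = 3.

3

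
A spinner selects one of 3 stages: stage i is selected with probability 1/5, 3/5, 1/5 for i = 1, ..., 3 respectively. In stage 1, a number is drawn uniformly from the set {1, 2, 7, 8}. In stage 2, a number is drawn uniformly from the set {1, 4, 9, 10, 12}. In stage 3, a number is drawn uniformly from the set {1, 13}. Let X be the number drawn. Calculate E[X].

E[X | stage 1] = (1+2+7+8)/4 = 9/2.
E[X | stage 2] = (1+4+9+10+12)/5 = 36/5.
E[X | stage 3] = (1+13)/2 = 7.
E[X] = (1/5)·(9/2) + (3/5)·(36/5) + (1/5)·(7) = 331/50.

331/50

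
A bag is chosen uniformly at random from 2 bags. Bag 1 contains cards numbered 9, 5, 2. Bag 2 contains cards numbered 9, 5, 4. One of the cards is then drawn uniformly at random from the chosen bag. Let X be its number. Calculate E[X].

E[X | bag 1] = (9+5+2)/3 = 16/3.
E[X | bag 2] = (9+5+4)/3 = 6.
By the law of total expectation,
E[X] = (1/2)·(16/3) + (1/2)·(6) = 17/3.

17/3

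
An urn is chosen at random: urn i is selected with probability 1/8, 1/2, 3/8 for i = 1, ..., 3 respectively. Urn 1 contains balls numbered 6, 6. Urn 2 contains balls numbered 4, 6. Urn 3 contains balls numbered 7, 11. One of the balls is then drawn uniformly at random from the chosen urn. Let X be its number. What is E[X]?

E[X | urn 1] = (6+6)/2 = 6.
E[X | urn 2] = (4+6)/2 = 5.
E[X | urn 3] = (7+11)/2 = 9.
E[X] = (1/8)·(6) + (1/2)·(5) + (3/8)·(9) = 53/8.

53/8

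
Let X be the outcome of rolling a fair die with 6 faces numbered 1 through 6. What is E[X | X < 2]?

1

Given X < 2, X is equally likely to be any of {1}.
E[X | X < 2] = (1) / 1 = 1.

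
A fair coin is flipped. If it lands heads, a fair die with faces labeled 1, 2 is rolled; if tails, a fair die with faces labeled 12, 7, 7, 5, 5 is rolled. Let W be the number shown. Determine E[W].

E[W | heads] = (1+2)/2 = 3/2.
E[W | tails] = (12+7+7+5+5)/5 = 36/5.
By the law of total expectation,
E[W] = (1/2)·(3/2) + (1/2)·(36/5) = 87/20.

87/20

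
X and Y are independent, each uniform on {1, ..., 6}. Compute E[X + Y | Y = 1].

9/2

Outcomes with Y = 1: (1,1), (2,1), (3,1), (4,1), (5,1), (6,1), each with probability 1/36.
E[X + Y | Y = 1] = (2 + 3 + 4 + 5 + 6 + 7) / 6 = 9/2.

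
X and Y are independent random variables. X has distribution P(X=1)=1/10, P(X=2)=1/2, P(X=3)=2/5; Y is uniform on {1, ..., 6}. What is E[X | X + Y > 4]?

P(X + Y > 4) = 43/60.
Summing X·P(x,y) over outcomes with X + Y > 4 gives 103/60.
E[X | X + Y > 4] = (103/60) / (43/60) = 103/43.

103/43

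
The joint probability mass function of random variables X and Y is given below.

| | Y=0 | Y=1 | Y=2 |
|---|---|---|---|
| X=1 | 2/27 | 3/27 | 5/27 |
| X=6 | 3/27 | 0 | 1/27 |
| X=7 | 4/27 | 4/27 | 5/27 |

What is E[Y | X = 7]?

14/13

P(X = 7) = 13/27.
Σ Y·P over the event = 0·(4/27) + 1·(4/27) + 2·(5/27) = 14/27.
E[Y | X = 7] = (14/27) / (13/27) = 14/13.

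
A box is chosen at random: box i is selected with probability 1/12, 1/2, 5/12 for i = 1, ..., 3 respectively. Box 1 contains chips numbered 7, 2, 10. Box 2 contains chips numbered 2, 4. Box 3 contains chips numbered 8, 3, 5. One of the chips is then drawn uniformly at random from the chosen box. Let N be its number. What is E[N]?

E[N | box 1] = (7+2+10)/3 = 19/3.
E[N | box 2] = (2+4)/2 = 3.
E[N | box 3] = (8+3+5)/3 = 16/3.
E[N] = (1/12)·(19/3) + (1/2)·(3) + (5/12)·(16/3) = 17/4.

17/4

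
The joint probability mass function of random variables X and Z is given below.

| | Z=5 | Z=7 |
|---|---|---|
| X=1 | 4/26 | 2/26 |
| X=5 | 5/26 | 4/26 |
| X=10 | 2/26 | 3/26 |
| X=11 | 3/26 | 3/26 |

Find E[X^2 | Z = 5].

346/7

P(Z = 5) = 7/13.
Σ X^2·P over the event = 1·(4/26) + 25·(5/26) + 100·(2/26) + 121·(3/26) = 346/13.
E[X^2 | Z = 5] = (346/13) / (7/13) = 346/7.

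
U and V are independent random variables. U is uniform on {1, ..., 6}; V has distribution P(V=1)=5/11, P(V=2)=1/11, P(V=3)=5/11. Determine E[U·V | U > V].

361/44

P(U > V) = 2/3.
Summing UV·P(x,y) over outcomes with U > V gives 361/66.
E[U·V | U > V] = (361/66) / (2/3) = 361/44.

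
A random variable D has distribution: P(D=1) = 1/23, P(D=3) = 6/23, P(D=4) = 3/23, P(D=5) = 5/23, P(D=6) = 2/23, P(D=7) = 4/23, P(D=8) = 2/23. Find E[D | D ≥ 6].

7

P(D ≥ 6) = 8/23.
Σ over the event: 6·2/23 + 7·4/23 + 8·2/23 = 56/23.
E[D | D ≥ 6] = (56/23) / (8/23) = 7.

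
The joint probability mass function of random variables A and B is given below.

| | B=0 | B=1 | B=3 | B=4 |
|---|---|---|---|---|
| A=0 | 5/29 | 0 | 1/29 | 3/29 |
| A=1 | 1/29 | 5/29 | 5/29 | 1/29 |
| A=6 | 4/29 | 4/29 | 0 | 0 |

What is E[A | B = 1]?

P(B = 1) = 9/29.
Σ A·P over the event = 1·(5/29) + 6·(4/29) = 1.
E[A | B = 1] = (1) / (9/29) = 29/9.

29/9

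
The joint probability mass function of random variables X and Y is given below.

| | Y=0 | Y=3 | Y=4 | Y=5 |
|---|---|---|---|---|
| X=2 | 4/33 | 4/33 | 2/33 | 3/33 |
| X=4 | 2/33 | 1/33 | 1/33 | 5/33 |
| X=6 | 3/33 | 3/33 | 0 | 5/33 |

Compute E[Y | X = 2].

35/13

P(X = 2) = 13/33.
Σ Y·P over the event = 0·(4/33) + 3·(4/33) + 4·(2/33) + 5·(3/33) = 35/33.
E[Y | X = 2] = (35/33) / (13/33) = 35/13.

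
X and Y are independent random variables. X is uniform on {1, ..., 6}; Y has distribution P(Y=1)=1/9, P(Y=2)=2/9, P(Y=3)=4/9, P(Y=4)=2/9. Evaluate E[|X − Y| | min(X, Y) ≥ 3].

P(min(X, Y) ≥ 3) = 4/9.
Summing |X−Y|·P(x,y) over outcomes with min(X, Y) ≥ 3 gives 16/27.
E[|X − Y| | min(X, Y) ≥ 3] = (16/27) / (4/9) = 4/3.

4/3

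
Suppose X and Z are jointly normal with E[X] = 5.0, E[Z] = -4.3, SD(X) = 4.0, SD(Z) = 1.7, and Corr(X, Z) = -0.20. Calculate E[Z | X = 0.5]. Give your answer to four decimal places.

The regression of Z on X has slope ρ·σ_Z/σ_X and passes through (μ_X, μ_Z).
E[Z | X=0.5] = -4.3 + (-0.20)·(1.7/4.0)·(0.5 − (5.0)) = -4.3 + (-0.085)·(-4.5) = -3.9175.

-3.9175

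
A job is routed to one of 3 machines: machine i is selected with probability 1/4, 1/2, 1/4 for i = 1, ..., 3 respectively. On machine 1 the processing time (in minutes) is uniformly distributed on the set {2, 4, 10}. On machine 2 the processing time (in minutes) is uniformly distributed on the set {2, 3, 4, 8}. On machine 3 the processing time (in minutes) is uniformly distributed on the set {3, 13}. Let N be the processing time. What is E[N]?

131/24

E[N | machine 1] = (2+4+10)/3 = 16/3.
E[N | machine 2] = (2+3+4+8)/4 = 17/4.
E[N | machine 3] = (3+13)/2 = 8.
By the law of total expectation,
E[N] = (1/4)·(16/3) + (1/2)·(17/4) + (1/4)·(8) = 131/24.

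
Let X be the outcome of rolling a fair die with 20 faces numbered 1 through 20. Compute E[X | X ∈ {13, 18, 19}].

P(X ∈ {13, 18, 19}) = 3/20.
Σ over the event: 13·1/20 + 18·1/20 + 19·1/20 = 5/2.
E[X | X ∈ {13, 18, 19}] = (5/2) / (3/20) = 50/3.

50/3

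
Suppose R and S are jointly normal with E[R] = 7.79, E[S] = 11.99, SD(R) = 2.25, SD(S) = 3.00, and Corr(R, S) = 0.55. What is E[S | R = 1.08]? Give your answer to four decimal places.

7.0693

For a bivariate normal, E[S | R=x] = μ_S + ρ·(σ_S/σ_R)·(x − μ_R).
E[S | R=1.08] = 11.99 + (0.55)·(3.00/2.25)·(1.08 − (7.79)) = 11.99 + (0.733333)·(-6.71) = 7.0693.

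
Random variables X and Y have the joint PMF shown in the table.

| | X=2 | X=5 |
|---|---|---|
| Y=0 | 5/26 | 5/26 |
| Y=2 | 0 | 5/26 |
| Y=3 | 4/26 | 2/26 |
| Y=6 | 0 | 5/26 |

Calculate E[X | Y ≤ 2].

4

P(Y ≤ 2) = 15/26.
Σ X·P over the event = 2·(5/26) + 5·(5/26) + 5·(5/26) = 30/13.
E[X | Y ≤ 2] = (30/13) / (15/26) = 4.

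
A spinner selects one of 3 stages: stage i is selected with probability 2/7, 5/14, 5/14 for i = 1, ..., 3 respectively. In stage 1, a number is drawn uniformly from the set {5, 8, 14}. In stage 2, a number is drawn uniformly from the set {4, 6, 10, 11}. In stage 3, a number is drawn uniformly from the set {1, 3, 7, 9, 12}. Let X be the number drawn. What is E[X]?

61/8

E[X | stage 1] = (5+8+14)/3 = 9.
E[X | stage 2] = (4+6+10+11)/4 = 31/4.
E[X | stage 3] = (1+3+7+9+12)/5 = 32/5.
By the law of total expectation,
E[X] = (2/7)·(9) + (5/14)·(31/4) + (5/14)·(32/5) = 61/8.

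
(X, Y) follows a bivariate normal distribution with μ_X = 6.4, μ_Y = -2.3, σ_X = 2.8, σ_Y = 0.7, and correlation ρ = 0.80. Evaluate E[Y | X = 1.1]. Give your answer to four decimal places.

The regression of Y on X has slope ρ·σ_Y/σ_X and passes through (μ_X, μ_Y).
E[Y | X=1.1] = -2.3 + (0.80)·(0.7/2.8)·(1.1 − (6.4)) = -2.3 + (0.2)·(-5.3) = -3.3600.

-3.3600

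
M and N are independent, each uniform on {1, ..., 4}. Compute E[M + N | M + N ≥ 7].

22/3

Outcomes with M + N ≥ 7: (3,4), (4,3), (4,4), each with probability 1/16.
E[M + N | M + N ≥ 7] = (7 + 7 + 8) / 3 = 22/3.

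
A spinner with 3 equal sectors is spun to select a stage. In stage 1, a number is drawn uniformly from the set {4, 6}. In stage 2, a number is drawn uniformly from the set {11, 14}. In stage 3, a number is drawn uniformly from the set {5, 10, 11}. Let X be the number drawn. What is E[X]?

157/18

E[X | stage 1] = (4+6)/2 = 5.
E[X | stage 2] = (11+14)/2 = 25/2.
E[X | stage 3] = (5+10+11)/3 = 26/3.
By the law of total expectation,
E[X] = (1/3)·(5) + (1/3)·(25/2) + (1/3)·(26/3) = 157/18.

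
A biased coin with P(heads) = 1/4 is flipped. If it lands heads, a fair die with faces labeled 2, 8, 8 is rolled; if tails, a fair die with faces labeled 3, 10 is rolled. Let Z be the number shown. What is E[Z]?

E[Z | heads] = (2+8+8)/3 = 6.
E[Z | tails] = (3+10)/2 = 13/2.
E[Z] = (1/4)·(6) + (3/4)·(13/2) = 51/8.

51/8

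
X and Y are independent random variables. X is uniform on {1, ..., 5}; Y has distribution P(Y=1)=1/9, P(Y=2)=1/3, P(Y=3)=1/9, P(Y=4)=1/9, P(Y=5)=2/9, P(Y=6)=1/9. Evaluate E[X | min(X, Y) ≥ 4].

P(min(X, Y) ≥ 4) = 8/45.
Summing X·P(x,y) over outcomes with min(X, Y) ≥ 4 gives 4/5.
E[X | min(X, Y) ≥ 4] = (4/5) / (8/45) = 9/2.

9/2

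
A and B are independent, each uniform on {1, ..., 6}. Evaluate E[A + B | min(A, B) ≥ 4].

10

P(min(A, B) ≥ 4) = 1/4.
Summing (A+B)·P(x,y) over outcomes with min(A, B) ≥ 4 gives 5/2.
E[A + B | min(A, B) ≥ 4] = (5/2) / (1/4) = 10.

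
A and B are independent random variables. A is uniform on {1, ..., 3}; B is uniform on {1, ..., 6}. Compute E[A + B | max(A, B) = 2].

Outcomes with max(A, B) = 2: (1,2), (2,1), (2,2), each with probability 1/18.
E[A + B | max(A, B) = 2] = (3 + 3 + 4) / 3 = 10/3.

10/3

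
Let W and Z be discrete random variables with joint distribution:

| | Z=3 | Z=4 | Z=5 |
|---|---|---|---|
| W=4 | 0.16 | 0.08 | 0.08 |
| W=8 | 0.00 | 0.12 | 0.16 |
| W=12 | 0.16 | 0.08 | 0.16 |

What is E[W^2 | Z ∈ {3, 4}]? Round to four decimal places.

P(Z ∈ {3, 4}) = 0.60.
Σ W^2·P over the event = 16·(0.16) + 16·(0.08) + 64·(0.12) + 144·(0.16) + 144·(0.08) = 46.08.
E[W^2 | Z ∈ {3, 4}] = (46.08) / (0.60) = 76.8000.

76.8000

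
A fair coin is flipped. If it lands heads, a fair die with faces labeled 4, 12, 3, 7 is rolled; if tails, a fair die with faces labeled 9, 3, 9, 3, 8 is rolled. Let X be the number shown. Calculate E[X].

129/20

E[X | heads] = (4+12+3+7)/4 = 13/2.
E[X | tails] = (9+3+9+3+8)/5 = 32/5.
By the law of total expectation,
E[X] = (1/2)·(13/2) + (1/2)·(32/5) = 129/20.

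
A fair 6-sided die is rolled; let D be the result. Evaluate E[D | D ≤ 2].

Given D ≤ 2, D is equally likely to be any of {1, 2}.
E[D | D ≤ 2] = (1 + 2) / 2 = 3/2.

3/2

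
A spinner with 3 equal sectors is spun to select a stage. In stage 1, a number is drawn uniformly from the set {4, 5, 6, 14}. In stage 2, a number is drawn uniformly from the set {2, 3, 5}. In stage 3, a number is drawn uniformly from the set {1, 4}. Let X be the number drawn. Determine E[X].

157/36

E[X | stage 1] = (4+5+6+14)/4 = 29/4.
E[X | stage 2] = (2+3+5)/3 = 10/3.
E[X | stage 3] = (1+4)/2 = 5/2.
By the law of total expectation,
E[X] = (1/3)·(29/4) + (1/3)·(10/3) + (1/3)·(5/2) = 157/36.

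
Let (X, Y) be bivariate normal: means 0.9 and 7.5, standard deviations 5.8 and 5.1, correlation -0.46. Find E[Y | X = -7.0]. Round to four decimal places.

10.6954

For a bivariate normal, E[Y | X=x] = μ_Y + ρ·(σ_Y/σ_X)·(x − μ_X).
E[Y | X=-7.0] = 7.5 + (-0.46)·(5.1/5.8)·(-7.0 − (0.9)) = 7.5 + (-0.40448)·(-7.9) = 10.6954.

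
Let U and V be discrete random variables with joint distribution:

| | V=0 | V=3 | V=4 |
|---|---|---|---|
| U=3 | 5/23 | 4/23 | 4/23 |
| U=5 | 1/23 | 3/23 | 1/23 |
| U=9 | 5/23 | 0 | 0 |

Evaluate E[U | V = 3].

27/7

P(V = 3) = 7/23.
Σ U·P over the event = 3·(4/23) + 5·(3/23) = 27/23.
E[U | V = 3] = (27/23) / (7/23) = 27/7.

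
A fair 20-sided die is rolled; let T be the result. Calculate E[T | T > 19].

20

Given T > 19, T is equally likely to be any of {20}.
E[T | T > 19] = (20) / 1 = 20.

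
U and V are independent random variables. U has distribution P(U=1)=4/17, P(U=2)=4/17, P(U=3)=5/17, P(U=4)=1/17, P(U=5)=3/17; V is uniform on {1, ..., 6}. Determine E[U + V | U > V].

165/29

P(U > V) = 29/102.
Summing (U+V)·P(x,y) over outcomes with U > V gives 55/34.
E[U + V | U > V] = (55/34) / (29/102) = 165/29.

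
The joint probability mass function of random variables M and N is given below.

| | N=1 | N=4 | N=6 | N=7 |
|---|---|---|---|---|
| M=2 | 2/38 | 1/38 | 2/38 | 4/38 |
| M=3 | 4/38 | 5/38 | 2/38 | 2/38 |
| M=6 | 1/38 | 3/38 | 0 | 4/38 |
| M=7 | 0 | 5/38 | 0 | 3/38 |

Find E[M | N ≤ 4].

P(N ≤ 4) = 21/38.
Σ M·P over the event = 2·(2/38) + 2·(1/38) + 3·(4/38) + 3·(5/38) + 6·(1/38) + 6·(3/38) + 7·(5/38) = 46/19.
E[M | N ≤ 4] = (46/19) / (21/38) = 92/21.

92/21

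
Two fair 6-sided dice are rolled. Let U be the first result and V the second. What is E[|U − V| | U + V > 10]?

2/3

P(U + V > 10) = 1/12.
Summing |U−V|·P(x,y) over outcomes with U + V > 10 gives 1/18.
E[|U − V| | U + V > 10] = (1/18) / (1/12) = 2/3.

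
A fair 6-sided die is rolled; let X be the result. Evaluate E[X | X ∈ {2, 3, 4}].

P(X ∈ {2, 3, 4}) = 1/2.
Σ over the event: 2·1/6 + 3·1/6 + 4·1/6 = 3/2.
E[X | X ∈ {2, 3, 4}] = (3/2) / (1/2) = 3.

3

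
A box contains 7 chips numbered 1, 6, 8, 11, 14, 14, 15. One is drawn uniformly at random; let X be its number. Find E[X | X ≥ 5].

34/3

P(X ≥ 5) = 6/7.
Σ over the event: 6·1/7 + 8·1/7 + 11·1/7 + 14·2/7 + 15·1/7 = 68/7.
E[X | X ≥ 5] = (68/7) / (6/7) = 34/3.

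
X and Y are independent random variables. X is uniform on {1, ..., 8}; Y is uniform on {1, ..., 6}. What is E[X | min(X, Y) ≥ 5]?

13/2

Outcomes with min(X, Y) ≥ 5: (5,5), (5,6), (6,5), (6,6), (7,5), (7,6), (8,5), (8,6), each with probability 1/48.
E[X | min(X, Y) ≥ 5] = (5 + 5 + 6 + 6 + 7 + 7 + 8 + 8) / 8 = 13/2.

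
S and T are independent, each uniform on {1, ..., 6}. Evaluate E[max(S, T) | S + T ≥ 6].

P(S + T ≥ 6) = 13/18.
Summing max(S,T)·P(x,y) over outcomes with S + T ≥ 6 gives 67/18.
E[max(S, T) | S + T ≥ 6] = (67/18) / (13/18) = 67/13.

67/13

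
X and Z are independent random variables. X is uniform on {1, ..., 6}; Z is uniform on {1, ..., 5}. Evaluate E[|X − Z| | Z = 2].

P(Z = 2) = 1/5.
Summing |X−Z|·P(x,y) over outcomes with Z = 2 gives 11/30.
E[|X − Z| | Z = 2] = (11/30) / (1/5) = 11/6.

11/6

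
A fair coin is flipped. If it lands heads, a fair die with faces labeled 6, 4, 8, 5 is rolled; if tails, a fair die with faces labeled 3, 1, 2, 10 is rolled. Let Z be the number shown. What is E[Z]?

E[Z | heads] = (6+4+8+5)/4 = 23/4.
E[Z | tails] = (3+1+2+10)/4 = 4.
E[Z] = (1/2)·(23/4) + (1/2)·(4) = 39/8.

39/8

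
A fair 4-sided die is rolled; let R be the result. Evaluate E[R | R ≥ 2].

3

Given R ≥ 2, R is equally likely to be any of {2, 3, 4}.
E[R | R ≥ 2] = (2 + 3 + 4) / 3 = 3.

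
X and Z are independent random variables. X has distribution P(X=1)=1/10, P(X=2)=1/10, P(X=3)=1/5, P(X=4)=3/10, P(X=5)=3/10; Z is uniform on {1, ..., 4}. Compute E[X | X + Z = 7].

33/8

P(X + Z = 7) = 1/5.
Summing X·P(x,y) over outcomes with X + Z = 7 gives 33/40.
E[X | X + Z = 7] = (33/40) / (1/5) = 33/8.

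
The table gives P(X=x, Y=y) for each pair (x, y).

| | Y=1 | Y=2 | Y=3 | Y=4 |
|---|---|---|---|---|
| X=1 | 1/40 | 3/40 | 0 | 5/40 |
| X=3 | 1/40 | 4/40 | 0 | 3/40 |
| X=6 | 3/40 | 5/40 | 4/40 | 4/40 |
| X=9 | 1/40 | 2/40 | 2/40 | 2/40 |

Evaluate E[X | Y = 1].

P(Y = 1) = 3/20.
Summing X·P(X=x,Y=y) over the conditioning event gives 31/40.
E[X | Y = 1] = (31/40) / (3/20) = 31/6.

31/6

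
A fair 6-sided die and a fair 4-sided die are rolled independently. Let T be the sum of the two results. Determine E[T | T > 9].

P(T > 9) = 1/24.
Σ over the event: 10·1/24 = 5/12.
E[T | T > 9] = (5/12) / (1/24) = 10.

10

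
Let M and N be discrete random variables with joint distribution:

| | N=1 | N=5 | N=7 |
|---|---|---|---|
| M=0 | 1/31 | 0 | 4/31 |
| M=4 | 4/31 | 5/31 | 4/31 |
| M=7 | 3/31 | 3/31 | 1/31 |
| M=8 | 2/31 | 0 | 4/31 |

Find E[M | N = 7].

55/13

P(N = 7) = 13/31.
Summing M·P(M=x,N=y) over the conditioning event gives 55/31.
E[M | N = 7] = (55/31) / (13/31) = 55/13.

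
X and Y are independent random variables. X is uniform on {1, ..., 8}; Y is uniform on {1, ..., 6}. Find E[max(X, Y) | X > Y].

160/27

P(X > Y) = 9/16.
Summing max(X,Y)·P(x,y) over outcomes with X > Y gives 10/3.
E[max(X, Y) | X > Y] = (10/3) / (9/16) = 160/27.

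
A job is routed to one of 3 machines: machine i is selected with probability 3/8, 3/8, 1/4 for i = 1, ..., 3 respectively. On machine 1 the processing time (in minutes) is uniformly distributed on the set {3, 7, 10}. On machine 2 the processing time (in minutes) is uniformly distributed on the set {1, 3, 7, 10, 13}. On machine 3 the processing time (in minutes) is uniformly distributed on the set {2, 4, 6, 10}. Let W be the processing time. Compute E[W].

E[W | machine 1] = (3+7+10)/3 = 20/3.
E[W | machine 2] = (1+3+7+10+13)/5 = 34/5.
E[W | machine 3] = (2+4+6+10)/4 = 11/2.
E[W] = (3/8)·(20/3) + (3/8)·(34/5) + (1/4)·(11/2) = 257/40.

257/40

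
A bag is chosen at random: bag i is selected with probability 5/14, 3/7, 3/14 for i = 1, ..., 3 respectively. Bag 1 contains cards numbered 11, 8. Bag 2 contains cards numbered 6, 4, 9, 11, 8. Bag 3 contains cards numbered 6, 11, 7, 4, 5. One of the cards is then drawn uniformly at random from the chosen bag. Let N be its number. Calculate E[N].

E[N | bag 1] = (11+8)/2 = 19/2.
E[N | bag 2] = (6+4+9+11+8)/5 = 38/5.
E[N | bag 3] = (6+11+7+4+5)/5 = 33/5.
By the law of total expectation,
E[N] = (5/14)·(19/2) + (3/7)·(38/5) + (3/14)·(33/5) = 1129/140.

1129/140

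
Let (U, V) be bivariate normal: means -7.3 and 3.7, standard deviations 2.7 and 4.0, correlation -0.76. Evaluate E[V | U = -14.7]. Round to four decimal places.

E[V | U=x] = μ_V + ρ(σ_V/σ_U)(x − μ_U) for jointly normal variables.
E[V | U=-14.7] = 3.7 + (-0.76)·(4.0/2.7)·(-14.7 − (-7.3)) = 3.7 + (-1.12593)·(-7.4) = 12.0319.

12.0319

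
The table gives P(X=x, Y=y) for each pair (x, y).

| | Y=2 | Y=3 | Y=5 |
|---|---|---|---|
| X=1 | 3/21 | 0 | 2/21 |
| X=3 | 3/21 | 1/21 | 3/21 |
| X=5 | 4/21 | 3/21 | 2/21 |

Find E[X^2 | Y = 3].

21

P(Y = 3) = 4/21.
Σ X^2·P over the event = 9·(1/21) + 25·(3/21) = 4.
E[X^2 | Y = 3] = (4) / (4/21) = 21.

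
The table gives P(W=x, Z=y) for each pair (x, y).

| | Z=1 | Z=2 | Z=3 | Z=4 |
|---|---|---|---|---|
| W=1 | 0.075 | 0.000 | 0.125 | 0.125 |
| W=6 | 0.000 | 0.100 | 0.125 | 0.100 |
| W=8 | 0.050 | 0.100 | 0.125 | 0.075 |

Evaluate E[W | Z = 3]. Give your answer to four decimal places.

P(Z = 3) = 0.375.
Summing W·P(W=x,Z=y) over the conditioning event gives 1.875.
E[W | Z = 3] = (1.875) / (0.375) = 5.0000.

5.0000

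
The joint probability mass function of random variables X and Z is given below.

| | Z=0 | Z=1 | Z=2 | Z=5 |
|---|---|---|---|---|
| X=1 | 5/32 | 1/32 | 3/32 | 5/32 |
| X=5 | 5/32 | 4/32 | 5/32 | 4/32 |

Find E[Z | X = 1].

16/7

P(X = 1) = 7/16.
Σ Z·P over the event = 0·(5/32) + 1·(1/32) + 2·(3/32) + 5·(5/32) = 1.
E[Z | X = 1] = (1) / (7/16) = 16/7.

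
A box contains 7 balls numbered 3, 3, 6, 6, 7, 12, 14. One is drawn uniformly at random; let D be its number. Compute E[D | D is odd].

13/3

P(D is odd) = 3/7.
Σ over the event: 3·2/7 + 7·1/7 = 13/7.
E[D | D is odd] = (13/7) / (3/7) = 13/3.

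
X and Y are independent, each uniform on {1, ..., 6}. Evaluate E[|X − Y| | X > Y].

7/3

P(X > Y) = 5/12.
Summing |X−Y|·P(x,y) over outcomes with X > Y gives 35/36.
E[|X − Y| | X > Y] = (35/36) / (5/12) = 7/3.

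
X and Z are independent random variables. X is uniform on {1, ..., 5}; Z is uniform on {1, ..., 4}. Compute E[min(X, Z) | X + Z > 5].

27/10

Outcomes with X + Z > 5: (2,4), (3,3), (3,4), (4,2), (4,3), (4,4), (5,1), (5,2), (5,3), (5,4), each with probability 1/20.
E[min(X, Z) | X + Z > 5] = (2 + 3 + 3 + 2 + 3 + 4 + 1 + 2 + 3 + 4) / 10 = 27/10.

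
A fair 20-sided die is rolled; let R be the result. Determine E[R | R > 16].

Given R > 16, R is equally likely to be any of {17, 18, 19, 20}.
E[R | R > 16] = (17 + 18 + 19 + 20) / 4 = 37/2.

37/2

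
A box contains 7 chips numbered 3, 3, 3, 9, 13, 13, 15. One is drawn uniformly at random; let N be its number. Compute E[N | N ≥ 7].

P(N ≥ 7) = 4/7.
Σ over the event: 9·1/7 + 13·2/7 + 15·1/7 = 50/7.
E[N | N ≥ 7] = (50/7) / (4/7) = 25/2.

25/2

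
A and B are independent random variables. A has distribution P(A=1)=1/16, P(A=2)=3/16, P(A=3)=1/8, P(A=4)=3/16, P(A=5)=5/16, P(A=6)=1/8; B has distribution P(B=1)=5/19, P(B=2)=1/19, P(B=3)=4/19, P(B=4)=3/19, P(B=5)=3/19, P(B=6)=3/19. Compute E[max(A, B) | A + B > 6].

983/186

P(A + B > 6) = 93/152.
Summing max(A,B)·P(x,y) over outcomes with A + B > 6 gives 983/304.
E[max(A, B) | A + B > 6] = (983/304) / (93/152) = 983/186.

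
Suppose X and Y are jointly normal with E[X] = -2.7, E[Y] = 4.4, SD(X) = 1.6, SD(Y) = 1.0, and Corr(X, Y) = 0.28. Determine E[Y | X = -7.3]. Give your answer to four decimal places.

3.5950

For a bivariate normal, E[Y | X=x] = μ_Y + ρ·(σ_Y/σ_X)·(x − μ_X).
E[Y | X=-7.3] = 4.4 + (0.28)·(1.0/1.6)·(-7.3 − (-2.7)) = 4.4 + (0.175)·(-4.6) = 3.5950.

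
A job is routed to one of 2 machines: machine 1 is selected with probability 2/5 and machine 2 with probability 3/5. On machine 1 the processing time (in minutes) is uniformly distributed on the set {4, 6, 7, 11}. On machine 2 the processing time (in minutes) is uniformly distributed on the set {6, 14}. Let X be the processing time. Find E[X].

E[X | machine 1] = (4+6+7+11)/4 = 7.
E[X | machine 2] = (6+14)/2 = 10.
E[X] = (2/5)·(7) + (3/5)·(10) = 44/5.

44/5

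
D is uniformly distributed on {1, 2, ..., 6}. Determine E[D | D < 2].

Given D < 2, D is equally likely to be any of {1}.
E[D | D < 2] = (1) / 1 = 1.

1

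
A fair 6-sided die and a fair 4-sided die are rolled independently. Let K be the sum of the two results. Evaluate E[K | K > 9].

P(K > 9) = 1/24.
Σ over the event: 10·1/24 = 5/12.
E[K | K > 9] = (5/12) / (1/24) = 10.

10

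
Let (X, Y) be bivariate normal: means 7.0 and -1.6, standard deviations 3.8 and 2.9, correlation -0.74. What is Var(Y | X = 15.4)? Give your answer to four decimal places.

For a bivariate normal, Var(Y | X=x) = σ_Y²(1 − ρ²).
Var(Y | X=15.4) = (2.9)²·(1 − (-0.74)²) = 8.41·0.4524 = 3.8047.

3.8047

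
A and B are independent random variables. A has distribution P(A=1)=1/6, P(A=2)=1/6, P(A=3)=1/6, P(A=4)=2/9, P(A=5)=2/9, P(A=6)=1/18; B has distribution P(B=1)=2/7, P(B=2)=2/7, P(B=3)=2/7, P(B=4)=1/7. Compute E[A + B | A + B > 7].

176/21

P(A + B > 7) = 1/6.
Summing (A+B)·P(x,y) over outcomes with A + B > 7 gives 88/63.
E[A + B | A + B > 7] = (88/63) / (1/6) = 176/21.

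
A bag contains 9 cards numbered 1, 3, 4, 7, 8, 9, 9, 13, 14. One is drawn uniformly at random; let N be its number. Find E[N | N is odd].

P(N is odd) = 2/3.
Σ over the event: 1·1/9 + 3·1/9 + 7·1/9 + 9·2/9 + 13·1/9 = 14/3.
E[N | N is odd] = (14/3) / (2/3) = 7.

7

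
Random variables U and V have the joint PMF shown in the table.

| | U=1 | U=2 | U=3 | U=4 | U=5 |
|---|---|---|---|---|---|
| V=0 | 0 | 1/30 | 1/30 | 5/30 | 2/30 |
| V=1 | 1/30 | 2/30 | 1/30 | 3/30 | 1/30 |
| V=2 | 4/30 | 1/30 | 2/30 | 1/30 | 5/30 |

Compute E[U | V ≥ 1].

P(V ≥ 1) = 7/10.
Summing U·P(U=x,V=y) over the conditioning event gives 11/5.
E[U | V ≥ 1] = (11/5) / (7/10) = 22/7.

22/7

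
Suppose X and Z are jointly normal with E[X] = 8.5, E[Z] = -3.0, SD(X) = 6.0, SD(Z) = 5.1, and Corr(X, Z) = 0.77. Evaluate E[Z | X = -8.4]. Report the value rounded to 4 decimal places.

For a bivariate normal, E[Z | X=x] = μ_Z + ρ·(σ_Z/σ_X)·(x − μ_X).
E[Z | X=-8.4] = -3.0 + (0.77)·(5.1/6.0)·(-8.4 − (8.5)) = -3.0 + (0.6545)·(-16.9) = -14.0611.

-14.0611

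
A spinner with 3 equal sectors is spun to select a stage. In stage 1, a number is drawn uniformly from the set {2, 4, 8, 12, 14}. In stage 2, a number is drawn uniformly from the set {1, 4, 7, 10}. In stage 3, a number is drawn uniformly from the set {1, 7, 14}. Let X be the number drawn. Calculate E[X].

E[X | stage 1] = (2+4+8+12+14)/5 = 8.
E[X | stage 2] = (1+4+7+10)/4 = 11/2.
E[X | stage 3] = (1+7+14)/3 = 22/3.
By the law of total expectation,
E[X] = (1/3)·(8) + (1/3)·(11/2) + (1/3)·(22/3) = 125/18.

125/18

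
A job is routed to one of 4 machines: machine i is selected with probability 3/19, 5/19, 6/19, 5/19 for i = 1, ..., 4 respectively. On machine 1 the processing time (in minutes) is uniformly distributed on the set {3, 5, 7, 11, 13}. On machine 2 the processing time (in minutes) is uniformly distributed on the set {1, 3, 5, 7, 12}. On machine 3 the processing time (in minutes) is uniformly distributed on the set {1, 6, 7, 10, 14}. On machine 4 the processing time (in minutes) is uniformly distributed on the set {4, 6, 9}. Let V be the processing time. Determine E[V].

E[V | machine 1] = (3+5+7+11+13)/5 = 39/5.
E[V | machine 2] = (1+3+5+7+12)/5 = 28/5.
E[V | machine 3] = (1+6+7+10+14)/5 = 38/5.
E[V | machine 4] = (4+6+9)/3 = 19/3.
By the law of total expectation,
E[V] = (3/19)·(39/5) + (5/19)·(28/5) + (6/19)·(38/5) + (5/19)·(19/3) = 386/57.

386/57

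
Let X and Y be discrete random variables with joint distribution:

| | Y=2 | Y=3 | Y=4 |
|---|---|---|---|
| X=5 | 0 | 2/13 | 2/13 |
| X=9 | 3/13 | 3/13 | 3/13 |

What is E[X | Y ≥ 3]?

37/5

P(Y ≥ 3) = 10/13.
Σ X·P over the event = 5·(2/13) + 5·(2/13) + 9·(3/13) + 9·(3/13) = 74/13.
E[X | Y ≥ 3] = (74/13) / (10/13) = 37/5.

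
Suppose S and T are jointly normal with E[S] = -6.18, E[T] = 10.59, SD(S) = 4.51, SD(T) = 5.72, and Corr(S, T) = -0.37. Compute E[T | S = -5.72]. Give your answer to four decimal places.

10.3741

For a bivariate normal, E[T | S=x] = μ_T + ρ·(σ_T/σ_S)·(x − μ_S).
E[T | S=-5.72] = 10.59 + (-0.37)·(5.72/4.51)·(-5.72 − (-6.18)) = 10.59 + (-0.46927)·(0.46) = 10.3741.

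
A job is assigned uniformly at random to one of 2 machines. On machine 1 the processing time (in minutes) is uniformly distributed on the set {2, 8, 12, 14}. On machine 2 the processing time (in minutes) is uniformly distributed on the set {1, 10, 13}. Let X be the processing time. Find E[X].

E[X | machine 1] = (2+8+12+14)/4 = 9.
E[X | machine 2] = (1+10+13)/3 = 8.
By the law of total expectation,
E[X] = (1/2)·(9) + (1/2)·(8) = 17/2.

17/2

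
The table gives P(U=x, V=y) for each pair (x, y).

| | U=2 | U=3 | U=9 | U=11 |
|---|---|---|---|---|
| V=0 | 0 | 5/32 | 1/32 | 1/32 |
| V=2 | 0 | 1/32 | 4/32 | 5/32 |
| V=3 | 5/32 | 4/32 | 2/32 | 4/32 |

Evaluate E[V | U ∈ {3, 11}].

P(U ∈ {3, 11}) = 5/8.
Summing V·P(U=x,V=y) over the conditioning event gives 9/8.
E[V | U ∈ {3, 11}] = (9/8) / (5/8) = 9/5.

9/5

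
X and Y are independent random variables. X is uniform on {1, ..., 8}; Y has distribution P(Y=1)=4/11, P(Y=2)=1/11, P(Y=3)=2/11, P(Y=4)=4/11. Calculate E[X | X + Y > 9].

122/17

P(X + Y > 9) = 17/88.
Summing X·P(x,y) over outcomes with X + Y > 9 gives 61/44.
E[X | X + Y > 9] = (61/44) / (17/88) = 122/17.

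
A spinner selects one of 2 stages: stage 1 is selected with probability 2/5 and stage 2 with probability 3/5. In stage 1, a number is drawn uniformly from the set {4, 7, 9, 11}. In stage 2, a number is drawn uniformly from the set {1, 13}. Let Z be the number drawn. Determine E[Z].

73/10

E[Z | stage 1] = (4+7+9+11)/4 = 31/4.
E[Z | stage 2] = (1+13)/2 = 7.
By the law of total expectation,
E[Z] = (2/5)·(31/4) + (3/5)·(7) = 73/10.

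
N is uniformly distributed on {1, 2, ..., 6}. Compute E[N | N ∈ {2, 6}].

4

P(N ∈ {2, 6}) = 1/3.
Σ over the event: 2·1/6 + 6·1/6 = 4/3.
E[N | N ∈ {2, 6}] = (4/3) / (1/3) = 4.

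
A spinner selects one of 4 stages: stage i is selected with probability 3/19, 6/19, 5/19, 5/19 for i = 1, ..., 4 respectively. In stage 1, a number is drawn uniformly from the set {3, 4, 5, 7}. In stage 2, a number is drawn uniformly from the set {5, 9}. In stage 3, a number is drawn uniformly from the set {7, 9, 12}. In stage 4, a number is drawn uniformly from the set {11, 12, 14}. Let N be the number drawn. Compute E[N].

E[N | stage 1] = (3+4+5+7)/4 = 19/4.
E[N | stage 2] = (5+9)/2 = 7.
E[N | stage 3] = (7+9+12)/3 = 28/3.
E[N | stage 4] = (11+12+14)/3 = 37/3.
E[N] = (3/19)·(19/4) + (6/19)·(7) + (5/19)·(28/3) + (5/19)·(37/3) = 1975/228.

1975/228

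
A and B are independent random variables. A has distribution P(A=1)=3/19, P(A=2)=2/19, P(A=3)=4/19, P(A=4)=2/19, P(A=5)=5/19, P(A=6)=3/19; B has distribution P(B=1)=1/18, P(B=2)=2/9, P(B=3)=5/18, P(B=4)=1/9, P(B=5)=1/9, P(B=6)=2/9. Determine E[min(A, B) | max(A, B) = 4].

17/7

P(max(A, B) = 4) = 7/57.
Summing min(A,B)·P(x,y) over outcomes with max(A, B) = 4 gives 17/57.
E[min(A, B) | max(A, B) = 4] = (17/57) / (7/57) = 17/7.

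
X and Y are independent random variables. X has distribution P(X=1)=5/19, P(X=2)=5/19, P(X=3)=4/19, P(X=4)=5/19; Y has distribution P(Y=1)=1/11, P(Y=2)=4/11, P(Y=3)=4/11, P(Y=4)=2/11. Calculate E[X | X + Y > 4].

82/27

P(X + Y > 4) = 135/209.
Summing X·P(x,y) over outcomes with X + Y > 4 gives 410/209.
E[X | X + Y > 4] = (410/209) / (135/209) = 82/27.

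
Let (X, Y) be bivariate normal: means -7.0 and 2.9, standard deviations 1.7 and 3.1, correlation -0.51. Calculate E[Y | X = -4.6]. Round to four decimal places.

0.6680

For a bivariate normal, E[Y | X=x] = μ_Y + ρ·(σ_Y/σ_X)·(x − μ_X).
E[Y | X=-4.6] = 2.9 + (-0.51)·(3.1/1.7)·(-4.6 − (-7.0)) = 2.9 + (-0.93)·(2.4) = 0.6680.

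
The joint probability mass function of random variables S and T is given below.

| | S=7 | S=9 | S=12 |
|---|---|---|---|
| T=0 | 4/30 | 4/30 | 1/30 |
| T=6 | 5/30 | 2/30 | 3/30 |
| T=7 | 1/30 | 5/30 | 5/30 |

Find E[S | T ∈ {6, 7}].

67/7

P(T ∈ {6, 7}) = 7/10.
Summing S·P(S=x,T=y) over the conditioning event gives 67/10.
E[S | T ∈ {6, 7}] = (67/10) / (7/10) = 67/7.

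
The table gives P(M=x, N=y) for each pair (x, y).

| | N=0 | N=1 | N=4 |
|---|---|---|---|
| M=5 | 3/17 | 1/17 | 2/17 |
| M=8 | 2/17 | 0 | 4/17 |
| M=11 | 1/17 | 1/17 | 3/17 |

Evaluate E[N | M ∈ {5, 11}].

2

P(M ∈ {5, 11}) = 11/17.
Σ N·P over the event = 0·(3/17) + 1·(1/17) + 4·(2/17) + 0·(1/17) + 1·(1/17) + 4·(3/17) = 22/17.
E[N | M ∈ {5, 11}] = (22/17) / (11/17) = 2.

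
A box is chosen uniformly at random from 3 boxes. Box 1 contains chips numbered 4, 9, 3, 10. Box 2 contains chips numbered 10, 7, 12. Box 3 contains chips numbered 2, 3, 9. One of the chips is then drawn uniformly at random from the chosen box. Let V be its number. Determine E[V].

E[V | box 1] = (4+9+3+10)/4 = 13/2.
E[V | box 2] = (10+7+12)/3 = 29/3.
E[V | box 3] = (2+3+9)/3 = 14/3.
E[V] = (1/3)·(13/2) + (1/3)·(29/3) + (1/3)·(14/3) = 125/18.

125/18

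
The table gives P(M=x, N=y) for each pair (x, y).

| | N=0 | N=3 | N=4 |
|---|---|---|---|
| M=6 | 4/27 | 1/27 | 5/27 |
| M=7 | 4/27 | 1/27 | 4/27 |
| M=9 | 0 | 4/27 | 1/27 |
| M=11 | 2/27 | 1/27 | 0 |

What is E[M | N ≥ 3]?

127/17

P(N ≥ 3) = 17/27.
Σ M·P over the event = 6·(1/27) + 6·(5/27) + 7·(1/27) + 7·(4/27) + 9·(4/27) + 9·(1/27) + 11·(1/27) = 127/27.
E[M | N ≥ 3] = (127/27) / (17/27) = 127/17.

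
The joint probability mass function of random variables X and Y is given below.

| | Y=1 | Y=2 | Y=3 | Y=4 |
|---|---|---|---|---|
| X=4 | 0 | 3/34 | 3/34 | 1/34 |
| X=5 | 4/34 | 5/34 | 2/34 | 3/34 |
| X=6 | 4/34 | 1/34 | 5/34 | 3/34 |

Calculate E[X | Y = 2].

43/9

P(Y = 2) = 9/34.
Σ X·P over the event = 4·(3/34) + 5·(5/34) + 6·(1/34) = 43/34.
E[X | Y = 2] = (43/34) / (9/34) = 43/9.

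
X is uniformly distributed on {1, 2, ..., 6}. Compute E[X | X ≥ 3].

9/2

Given X ≥ 3, X is equally likely to be any of {3, 4, 5, 6}.
E[X | X ≥ 3] = (3 + 4 + 5 + 6) / 4 = 9/2.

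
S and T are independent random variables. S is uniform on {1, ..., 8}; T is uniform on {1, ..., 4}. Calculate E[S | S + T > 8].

P(S + T > 8) = 5/16.
Summing S·P(x,y) over outcomes with S + T > 8 gives 35/16.
E[S | S + T > 8] = (35/16) / (5/16) = 7.

7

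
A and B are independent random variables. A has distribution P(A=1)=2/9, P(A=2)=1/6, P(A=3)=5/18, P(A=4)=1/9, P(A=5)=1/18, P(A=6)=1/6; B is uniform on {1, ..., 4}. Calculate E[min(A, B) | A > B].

P(A > B) = 35/72.
Summing min(A,B)·P(x,y) over outcomes with A > B gives 35/36.
E[min(A, B) | A > B] = (35/36) / (35/72) = 2.

2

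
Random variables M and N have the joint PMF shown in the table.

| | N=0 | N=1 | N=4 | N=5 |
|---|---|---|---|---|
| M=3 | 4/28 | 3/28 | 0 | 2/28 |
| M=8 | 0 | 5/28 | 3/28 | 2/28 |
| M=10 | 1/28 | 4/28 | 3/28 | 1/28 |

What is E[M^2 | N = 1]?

249/4

P(N = 1) = 3/7.
Σ M^2·P over the event = 9·(3/28) + 64·(5/28) + 100·(4/28) = 747/28.
E[M^2 | N = 1] = (747/28) / (3/7) = 249/4.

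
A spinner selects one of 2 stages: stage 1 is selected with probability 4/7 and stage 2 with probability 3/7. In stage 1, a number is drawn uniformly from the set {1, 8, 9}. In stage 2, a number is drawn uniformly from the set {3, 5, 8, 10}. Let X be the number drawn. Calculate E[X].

E[X | stage 1] = (1+8+9)/3 = 6.
E[X | stage 2] = (3+5+8+10)/4 = 13/2.
By the law of total expectation,
E[X] = (4/7)·(6) + (3/7)·(13/2) = 87/14.

87/14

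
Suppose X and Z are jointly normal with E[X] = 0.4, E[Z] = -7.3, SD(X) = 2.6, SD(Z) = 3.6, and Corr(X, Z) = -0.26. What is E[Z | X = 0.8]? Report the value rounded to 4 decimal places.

E[Z | X=x] = μ_Z + ρ(σ_Z/σ_X)(x − μ_X) for jointly normal variables.
E[Z | X=0.8] = -7.3 + (-0.26)·(3.6/2.6)·(0.8 − (0.4)) = -7.3 + (-0.36)·(0.4) = -7.4440.

-7.4440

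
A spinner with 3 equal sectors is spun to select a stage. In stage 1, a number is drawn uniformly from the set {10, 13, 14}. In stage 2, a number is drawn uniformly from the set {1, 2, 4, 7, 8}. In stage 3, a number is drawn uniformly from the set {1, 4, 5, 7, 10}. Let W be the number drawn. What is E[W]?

E[W | stage 1] = (10+13+14)/3 = 37/3.
E[W | stage 2] = (1+2+4+7+8)/5 = 22/5.
E[W | stage 3] = (1+4+5+7+10)/5 = 27/5.
By the law of total expectation,
E[W] = (1/3)·(37/3) + (1/3)·(22/5) + (1/3)·(27/5) = 332/45.

332/45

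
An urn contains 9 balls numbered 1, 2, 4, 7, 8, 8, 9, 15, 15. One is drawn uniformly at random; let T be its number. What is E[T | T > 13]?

P(T > 13) = 2/9.
Σ over the event: 15·2/9 = 10/3.
E[T | T > 13] = (10/3) / (2/9) = 15.

15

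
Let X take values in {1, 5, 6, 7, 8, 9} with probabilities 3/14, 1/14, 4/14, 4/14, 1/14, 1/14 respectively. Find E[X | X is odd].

P(X is odd) = 9/14.
Σ over the event: 1·3/14 + 5·1/14 + 7·2/7 + 9·1/14 = 45/14.
E[X | X is odd] = (45/14) / (9/14) = 5.

5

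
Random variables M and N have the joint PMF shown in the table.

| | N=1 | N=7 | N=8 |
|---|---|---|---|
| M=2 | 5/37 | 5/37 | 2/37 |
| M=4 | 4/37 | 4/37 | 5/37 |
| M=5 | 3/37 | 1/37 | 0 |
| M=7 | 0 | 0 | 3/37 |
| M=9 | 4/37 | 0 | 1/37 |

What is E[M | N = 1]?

P(N = 1) = 16/37.
Σ M·P over the event = 2·(5/37) + 4·(4/37) + 5·(3/37) + 9·(4/37) = 77/37.
E[M | N = 1] = (77/37) / (16/37) = 77/16.

77/16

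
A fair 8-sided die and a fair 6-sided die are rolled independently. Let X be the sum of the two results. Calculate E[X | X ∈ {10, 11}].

P(X ∈ {10, 11}) = 3/16.
Σ over the event: 10·5/48 + 11·1/12 = 47/24.
E[X | X ∈ {10, 11}] = (47/24) / (3/16) = 94/9.

94/9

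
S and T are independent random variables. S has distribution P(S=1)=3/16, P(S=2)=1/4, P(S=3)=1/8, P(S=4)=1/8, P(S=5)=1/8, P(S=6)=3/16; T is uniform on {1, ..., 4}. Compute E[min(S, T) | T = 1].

1

P(T = 1) = 1/4.
Summing min(S,T)·P(x,y) over outcomes with T = 1 gives 1/4.
E[min(S, T) | T = 1] = (1/4) / (1/4) = 1.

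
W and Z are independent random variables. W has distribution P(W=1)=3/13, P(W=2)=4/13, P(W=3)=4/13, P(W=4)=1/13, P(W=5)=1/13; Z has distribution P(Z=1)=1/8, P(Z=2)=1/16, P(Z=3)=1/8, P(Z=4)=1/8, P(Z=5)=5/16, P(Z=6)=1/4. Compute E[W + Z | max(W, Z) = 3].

P(max(W, Z) = 3) = 17/104.
Summing (W+Z)·P(x,y) over outcomes with max(W, Z) = 3 gives 41/52.
E[W + Z | max(W, Z) = 3] = (41/52) / (17/104) = 82/17.

82/17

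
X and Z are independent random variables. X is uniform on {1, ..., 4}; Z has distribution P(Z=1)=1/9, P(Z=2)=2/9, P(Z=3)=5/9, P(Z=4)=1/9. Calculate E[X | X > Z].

43/12

P(X > Z) = 1/3.
Summing X·P(x,y) over outcomes with X > Z gives 43/36.
E[X | X > Z] = (43/36) / (1/3) = 43/12.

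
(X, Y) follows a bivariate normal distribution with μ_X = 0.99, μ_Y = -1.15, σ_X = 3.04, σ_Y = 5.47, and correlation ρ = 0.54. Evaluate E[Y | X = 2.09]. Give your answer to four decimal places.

-0.0812

The regression of Y on X has slope ρ·σ_Y/σ_X and passes through (μ_X, μ_Y).
E[Y | X=2.09] = -1.15 + (0.54)·(5.47/3.04)·(2.09 − (0.99)) = -1.15 + (0.97164)·(1.1) = -0.0812.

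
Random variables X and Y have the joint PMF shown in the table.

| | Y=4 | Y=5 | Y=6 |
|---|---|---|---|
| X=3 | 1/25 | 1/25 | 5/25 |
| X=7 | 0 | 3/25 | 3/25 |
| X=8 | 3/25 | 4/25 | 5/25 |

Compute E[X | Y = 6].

76/13

P(Y = 6) = 13/25.
Σ X·P over the event = 3·(5/25) + 7·(3/25) + 8·(5/25) = 76/25.
E[X | Y = 6] = (76/25) / (13/25) = 76/13.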